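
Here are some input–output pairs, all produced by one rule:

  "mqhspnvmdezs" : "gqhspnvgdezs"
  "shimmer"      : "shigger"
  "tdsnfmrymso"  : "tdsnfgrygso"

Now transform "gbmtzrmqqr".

gbgtzrgqqr

What's happening: replace every "m" with "g".
On "gbmtzrmqqr" that produces "gbgtzrgqqr".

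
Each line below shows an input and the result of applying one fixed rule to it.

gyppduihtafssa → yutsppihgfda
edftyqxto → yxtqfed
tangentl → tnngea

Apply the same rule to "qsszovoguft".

zvussqoog

Each output is the input with this applied: delete the last 2 characters, then sort the characters into reverse alphabetical order.
On "qsszovoguft": the first step gives "qsszovogu", and the second then gives "zvussqoog".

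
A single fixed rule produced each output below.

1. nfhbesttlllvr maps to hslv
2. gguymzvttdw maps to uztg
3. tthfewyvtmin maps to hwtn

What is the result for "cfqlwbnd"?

qbc

The pattern: move the first character to the end, then keep one character in every 3, starting at position 2 (positions 2nd, 5th, 8th, ...).
On "cfqlwbnd": the first step gives "fqlwbndc", and the second then gives "qbc".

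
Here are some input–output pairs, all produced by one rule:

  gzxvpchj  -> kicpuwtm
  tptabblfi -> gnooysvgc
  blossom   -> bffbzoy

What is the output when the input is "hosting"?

The transformation: shift every letter 13 places forward in the alphabet (wrapping around) — i.e. ROT13, then move the first 2 characters to the end (rotate left by 2).
"hosting" → "ubfgvat" → "fgvatub".

fgvatub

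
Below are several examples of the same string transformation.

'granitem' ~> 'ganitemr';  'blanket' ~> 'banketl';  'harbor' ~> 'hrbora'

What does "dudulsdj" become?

ddulsdju

The pattern: move the first character to the end, then swap the first and last characters.
Working it through for "dudulsdj": intermediate "udulsdjd", final "ddulsdju".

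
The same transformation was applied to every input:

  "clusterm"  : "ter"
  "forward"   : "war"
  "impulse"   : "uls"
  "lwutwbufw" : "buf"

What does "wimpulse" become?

In each case the input is transformed by: move the last character to the front, then keep only the last 3 characters.
Applying both steps to "wimpulse": "ewimpuls", then "uls".

uls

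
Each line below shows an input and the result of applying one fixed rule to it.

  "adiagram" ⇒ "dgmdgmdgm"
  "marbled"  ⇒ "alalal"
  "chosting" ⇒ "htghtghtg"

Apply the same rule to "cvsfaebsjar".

The pattern: keep one character in every 3, starting at position 2 (positions 2nd, 5th, 8th, ...), then write the whole string 3 times in a row.
On "cvsfaebsjar" that produces "vasrvasrvasr".
(Check on "adiagram": → "dgm" → "dgmdgmdgm" ✓)

vasrvasrvasr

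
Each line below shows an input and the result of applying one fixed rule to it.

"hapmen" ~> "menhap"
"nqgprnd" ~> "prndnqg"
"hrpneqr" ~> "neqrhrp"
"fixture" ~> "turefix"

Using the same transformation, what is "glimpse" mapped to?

mpsegli

Looking at the pairs, the operation is to move the first 3 characters to the end (rotate left by 3).
Doing the same to "glimpse": "mpsegli".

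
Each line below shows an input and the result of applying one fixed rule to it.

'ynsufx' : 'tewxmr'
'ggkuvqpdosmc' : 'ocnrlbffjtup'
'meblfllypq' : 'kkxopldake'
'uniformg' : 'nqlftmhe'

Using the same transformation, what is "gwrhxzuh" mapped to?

The transformation: shift every letter 1 place backward in the alphabet (wrapping around), then swap the front and back halves of the string.
Applying both steps to "gwrhxzuh": "fvqgwytg", then "wytgfvqg".

wytgfvqg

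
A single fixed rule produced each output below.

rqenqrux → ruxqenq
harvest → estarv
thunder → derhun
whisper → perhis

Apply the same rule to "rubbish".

ishubb

Looking at the pairs, the operation is to delete the first character, then move the last 3 characters to the front (rotate right by 3).
Doing the same to "rubbish": "ishubb".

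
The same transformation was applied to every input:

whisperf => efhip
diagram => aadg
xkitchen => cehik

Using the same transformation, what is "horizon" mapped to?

hino

Looking at the pairs, the operation is to sort the characters into alphabetical order, then delete the last 3 characters.
Starting from "horizon": after the first operation, "hinoorz"; after the second, "hino".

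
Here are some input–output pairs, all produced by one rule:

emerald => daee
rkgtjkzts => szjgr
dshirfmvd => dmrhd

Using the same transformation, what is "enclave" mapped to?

eace

The rule is to keep every other character starting from the first (positions 1st, 3rd, 5th, ...), then reverse the string.
Working it through for "enclave": intermediate "ecae", final "eace".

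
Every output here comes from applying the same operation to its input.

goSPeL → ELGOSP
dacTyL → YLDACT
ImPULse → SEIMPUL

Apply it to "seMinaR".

The transformation: move the last 2 characters to the front (rotate right by 2), then convert every letter to uppercase.
Starting from "seMinaR": after the first operation, "aRseMin"; after the second, "ARSEMIN".
(Check on "ImPULse": → "seImPUL" → "SEIMPUL" ✓)

ARSEMIN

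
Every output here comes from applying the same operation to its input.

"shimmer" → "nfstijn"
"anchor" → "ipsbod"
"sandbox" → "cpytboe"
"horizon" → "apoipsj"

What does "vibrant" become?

The transformation: move the last 3 characters to the front (rotate right by 3), then shift every letter 1 place forward in the alphabet (wrapping around).
Applying both steps to "vibrant": "antvibr", then "bouwjcs".

bouwjcs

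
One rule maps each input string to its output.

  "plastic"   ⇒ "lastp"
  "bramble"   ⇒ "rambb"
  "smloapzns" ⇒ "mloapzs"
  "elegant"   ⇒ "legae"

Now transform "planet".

lanp

The pattern: delete the last 2 characters, then move the first character to the end.
Applying both steps to "planet": "plan", then "lanp".
(Check on "smloapzns": → "smloapz" → "mloapzs" ✓)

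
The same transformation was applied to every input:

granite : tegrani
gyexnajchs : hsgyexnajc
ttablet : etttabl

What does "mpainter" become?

The transformation: move the last 2 characters to the front (rotate right by 2).
For "mpainter" the result is "ermpaint".

ermpaint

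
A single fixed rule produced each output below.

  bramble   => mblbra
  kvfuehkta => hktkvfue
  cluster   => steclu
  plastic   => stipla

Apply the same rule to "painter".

Rule — delete the last character, then move the last 3 characters to the front (rotate right by 3).
So "painter" becomes "ntepai".
(Check on "plastic": → "plasti" → "stipla" ✓)

ntepai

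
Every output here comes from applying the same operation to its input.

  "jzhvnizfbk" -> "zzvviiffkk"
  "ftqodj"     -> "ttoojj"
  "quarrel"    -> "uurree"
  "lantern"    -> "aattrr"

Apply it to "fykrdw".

yyrrww

Looking at the pairs, the operation is to keep every other character starting from the second (positions 2nd, 4th, 6th, ...), then double every character.
Starting from "fykrdw": after the first operation, "yrw"; after the second, "yyrrww".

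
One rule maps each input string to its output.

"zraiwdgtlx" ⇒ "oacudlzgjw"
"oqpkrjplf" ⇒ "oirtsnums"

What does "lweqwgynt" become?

Looking at the pairs, the operation is to move the last 2 characters to the front (rotate right by 2), then shift every letter 3 places forward in the alphabet (wrapping around).
Starting from "lweqwgynt": after the first operation, "ntlweqwgy"; after the second, "qwozhtzjb".
(Check on "zraiwdgtlx": → "lxzraiwdgt" → "oacudlzgjw" ✓)

qwozhtzjb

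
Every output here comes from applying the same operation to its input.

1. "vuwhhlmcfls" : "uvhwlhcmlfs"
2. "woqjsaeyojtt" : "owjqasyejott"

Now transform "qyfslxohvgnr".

yqsfxlhogvrn

The pattern: swap each adjacent pair of characters (1↔2, 3↔4, ...).
Doing the same to "qyfslxohvgnr": "yqsfxlhogvrn".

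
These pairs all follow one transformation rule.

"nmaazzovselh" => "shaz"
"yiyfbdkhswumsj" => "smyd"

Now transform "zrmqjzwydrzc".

dcmz

What's happening: keep one character in every 3, starting at position 3 (positions 3rd, 6th, 9th, ...), then move the last 2 characters to the front (rotate right by 2).
Applying both steps to "zrmqjzwydrzc": "mzdc", then "dcmz".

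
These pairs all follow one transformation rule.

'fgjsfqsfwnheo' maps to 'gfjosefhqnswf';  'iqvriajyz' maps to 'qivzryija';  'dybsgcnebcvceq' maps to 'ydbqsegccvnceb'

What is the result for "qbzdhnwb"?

The transformation: move the first character to the end, then take characters alternately from the front and the back (1st, last, 2nd, 2nd-last, ...).
Applying both steps to "qbzdhnwb": "bzdhnwbq", then "bqzbdwhn".

bqzbdwhn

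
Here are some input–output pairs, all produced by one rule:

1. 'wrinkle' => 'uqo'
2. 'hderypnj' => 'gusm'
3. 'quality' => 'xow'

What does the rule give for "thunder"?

kqh

The rule is to keep every other character starting from the second (positions 2nd, 4th, 6th, ...), then shift every letter 3 places forward in the alphabet (wrapping around).
Starting from "thunder": after the first operation, "hne"; after the second, "kqh".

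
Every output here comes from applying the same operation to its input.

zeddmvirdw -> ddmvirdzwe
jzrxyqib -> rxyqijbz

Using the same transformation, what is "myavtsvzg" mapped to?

What's happening: swap the first and last characters, then move the first 2 characters to the end (rotate left by 2).
Starting from "myavtsvzg": after the first operation, "gyavtsvzm"; after the second, "avtsvzmgy".

avtsvzmgy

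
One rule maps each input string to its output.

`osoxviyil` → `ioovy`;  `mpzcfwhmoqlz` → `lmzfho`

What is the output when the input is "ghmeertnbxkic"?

The pattern: move the last 2 characters to the front (rotate right by 2), then keep every other character starting from the first (positions 1st, 3rd, 5th, ...).
Working it through for "ghmeertnbxkic": intermediate "icghmeertnbxk", final "igmetbk".

igmetbk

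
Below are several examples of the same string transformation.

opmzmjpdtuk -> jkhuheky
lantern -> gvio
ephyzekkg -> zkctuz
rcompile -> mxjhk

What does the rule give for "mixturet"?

hdsop

Looking at the pairs, the operation is to delete the last 3 characters, then shift every letter 5 places backward in the alphabet (wrapping around).
On "mixturet": the first step gives "mixtu", and the second then gives "hdsop".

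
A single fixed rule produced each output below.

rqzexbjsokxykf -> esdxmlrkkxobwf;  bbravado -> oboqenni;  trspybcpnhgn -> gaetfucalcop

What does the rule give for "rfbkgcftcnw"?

ejsaopxgtsp

The pattern: take characters alternately from the front and the back (1st, last, 2nd, 2nd-last, ...), then shift every letter 13 places forward in the alphabet (wrapping around) — i.e. ROT13.
"rfbkgcftcnw" → "rwfnbcktgfc" → "ejsaopxgtsp".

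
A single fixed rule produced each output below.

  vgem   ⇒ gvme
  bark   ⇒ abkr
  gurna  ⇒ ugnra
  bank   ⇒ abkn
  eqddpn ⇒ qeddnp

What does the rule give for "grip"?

Looking at the pairs, the operation is to swap each adjacent pair of characters (1↔2, 3↔4, ...).
For "grip" the result is "rgpi".

rgpi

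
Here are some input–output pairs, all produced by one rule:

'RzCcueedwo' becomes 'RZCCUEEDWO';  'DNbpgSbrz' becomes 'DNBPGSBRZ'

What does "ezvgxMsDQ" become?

The transformation: convert every letter to uppercase.
"ezvgxMsDQ" → "EZVGXMSDQ".

EZVGXMSDQ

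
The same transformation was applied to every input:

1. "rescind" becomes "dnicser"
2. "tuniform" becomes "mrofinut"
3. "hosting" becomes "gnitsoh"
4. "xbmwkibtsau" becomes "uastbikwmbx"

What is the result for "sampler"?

relpmas

In each case the input is transformed by: reverse the string.
For "sampler" the result is "relpmas".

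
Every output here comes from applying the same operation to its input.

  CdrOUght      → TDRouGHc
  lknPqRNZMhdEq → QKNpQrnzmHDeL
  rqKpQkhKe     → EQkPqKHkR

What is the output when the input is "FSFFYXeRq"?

Each output is the input with this applied: flip the case of every letter, then swap the first and last characters.
Working it through for "FSFFYXeRq": intermediate "fsffyxErQ", final "QsffyxErf".

QsffyxErf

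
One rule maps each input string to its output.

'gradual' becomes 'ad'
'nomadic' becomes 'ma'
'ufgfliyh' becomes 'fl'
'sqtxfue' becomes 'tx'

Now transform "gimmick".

The pattern: move the last 3 characters to the front (rotate right by 3), then keep only the last 2 characters.
Applying both steps to "gimmick": "ickgimm", then "mm".

mm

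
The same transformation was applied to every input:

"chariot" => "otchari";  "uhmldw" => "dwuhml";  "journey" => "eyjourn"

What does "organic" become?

What's happening: move the last 2 characters to the front (rotate right by 2).
"organic" → "icorgan".

icorgan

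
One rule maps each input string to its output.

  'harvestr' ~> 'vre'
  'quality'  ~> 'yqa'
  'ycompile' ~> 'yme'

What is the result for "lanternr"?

The rule is to sort the characters into reverse alphabetical order, then keep one character in every 3, starting at position 1 (positions 1st, 4th, 7th, ...).
"lanternr" → "trrnnlea" → "tne".

tne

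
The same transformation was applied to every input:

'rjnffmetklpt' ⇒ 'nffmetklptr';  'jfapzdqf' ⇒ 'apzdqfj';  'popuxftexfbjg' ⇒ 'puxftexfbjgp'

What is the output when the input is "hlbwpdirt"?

Looking at the pairs, the operation is to move the first 2 characters to the end (rotate left by 2), then delete the last character.
On "hlbwpdirt": the first step gives "bwpdirthl", and the second then gives "bwpdirth".

bwpdirth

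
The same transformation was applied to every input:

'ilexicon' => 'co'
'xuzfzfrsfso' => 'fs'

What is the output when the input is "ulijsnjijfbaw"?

Looking at the pairs, the operation is to move the last 3 characters to the front (rotate right by 3), then keep only the first 2 characters.
Working it through for "ulijsnjijfbaw": intermediate "bawulijsnjijf", final "ba".

ba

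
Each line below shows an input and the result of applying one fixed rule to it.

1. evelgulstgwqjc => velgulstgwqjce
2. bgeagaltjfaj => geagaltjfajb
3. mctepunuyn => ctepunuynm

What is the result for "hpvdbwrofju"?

Each output is the input with this applied: move the first character to the end.
"hpvdbwrofju" → "pvdbwrofjuh".

pvdbwrofjuh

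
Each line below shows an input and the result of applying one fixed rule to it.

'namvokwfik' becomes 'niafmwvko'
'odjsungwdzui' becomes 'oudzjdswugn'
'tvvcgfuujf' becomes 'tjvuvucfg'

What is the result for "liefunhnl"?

The rule is to delete the last character, then take characters alternately from the front and the back (1st, last, 2nd, 2nd-last, ...).
Starting from "liefunhnl": after the first operation, "liefunhn"; after the second, "lnihenfu".

lnihenfu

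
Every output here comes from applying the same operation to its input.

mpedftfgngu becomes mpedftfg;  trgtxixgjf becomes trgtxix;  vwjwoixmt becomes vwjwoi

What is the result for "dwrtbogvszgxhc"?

The transformation: delete the last 3 characters.
Applying that to "dwrtbogvszgxhc" gives "dwrtbogvszg".

dwrtbogvszg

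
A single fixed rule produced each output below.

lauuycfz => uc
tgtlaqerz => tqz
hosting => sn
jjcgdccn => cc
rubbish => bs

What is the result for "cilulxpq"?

Rule — keep one character in every 3, starting at position 3 (positions 3rd, 6th, 9th, ...).
For "cilulxpq" the result is "lx".

lx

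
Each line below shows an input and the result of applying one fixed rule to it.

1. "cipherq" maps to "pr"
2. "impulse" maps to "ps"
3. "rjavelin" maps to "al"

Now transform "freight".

Each output is the input with this applied: keep one character in every 3, starting at position 3 (positions 3rd, 6th, 9th, ...).
For "freight" the result is "eh".

eh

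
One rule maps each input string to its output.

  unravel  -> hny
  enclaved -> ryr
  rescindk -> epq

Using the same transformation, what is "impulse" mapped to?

The transformation: shift every letter 13 places forward in the alphabet (wrapping around) — i.e. ROT13, then keep one character in every 3, starting at position 1 (positions 1st, 4th, 7th, ...).
Working it through for "impulse": intermediate "vzchyfr", final "vhr".

vhr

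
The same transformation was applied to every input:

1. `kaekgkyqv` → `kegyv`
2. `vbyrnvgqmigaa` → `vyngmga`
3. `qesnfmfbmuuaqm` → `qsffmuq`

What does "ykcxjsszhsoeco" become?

The pattern: keep every other character starting from the first (positions 1st, 3rd, 5th, ...).
Doing the same to "ykcxjsszhsoeco": "ycjshoc".

ycjshoc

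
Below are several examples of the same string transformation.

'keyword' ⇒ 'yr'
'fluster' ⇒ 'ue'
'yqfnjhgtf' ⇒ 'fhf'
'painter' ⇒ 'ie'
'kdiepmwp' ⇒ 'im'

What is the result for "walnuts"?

The transformation: keep one character in every 3, starting at position 3 (positions 3rd, 6th, 9th, ...).
Doing the same to "walnuts": "lt".

lt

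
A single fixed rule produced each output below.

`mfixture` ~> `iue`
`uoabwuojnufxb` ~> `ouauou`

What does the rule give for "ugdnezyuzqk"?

In each case the input is transformed by: swap each adjacent pair of characters (1↔2, 3↔4, ...), then keep only the vowels.
On "ugdnezyuzqk": the first step gives "gundzeuyqzk", and the second then gives "ueu".
(Check on "mfixture": → "fmxiuter" → "iue" ✓)

ueu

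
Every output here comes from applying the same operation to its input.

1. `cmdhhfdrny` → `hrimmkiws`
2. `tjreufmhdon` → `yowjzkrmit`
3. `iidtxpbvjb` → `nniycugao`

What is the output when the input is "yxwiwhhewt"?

In each case the input is transformed by: shift every letter 5 places forward in the alphabet (wrapping around), then delete the last character.
Working it through for "yxwiwhhewt": intermediate "dcbnbmmjby", final "dcbnbmmjb".
(Check on "cmdhhfdrny": → "hrimmkiwsd" → "hrimmkiws" ✓)

dcbnbmmjb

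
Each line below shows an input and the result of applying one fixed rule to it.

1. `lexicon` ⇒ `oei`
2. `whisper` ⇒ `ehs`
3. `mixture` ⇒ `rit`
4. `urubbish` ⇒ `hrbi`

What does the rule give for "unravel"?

Looking at the pairs, the operation is to keep every other character starting from the second (positions 2nd, 4th, 6th, ...), then move the last character to the front.
Starting from "unravel": after the first operation, "nae"; after the second, "ena".

ena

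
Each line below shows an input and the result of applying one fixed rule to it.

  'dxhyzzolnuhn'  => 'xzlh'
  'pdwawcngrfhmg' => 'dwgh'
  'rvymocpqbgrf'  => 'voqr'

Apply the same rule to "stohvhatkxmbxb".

tvtmb

What's happening: keep one character in every 3, starting at position 2 (positions 2nd, 5th, 8th, ...).
For "stohvhatkxmbxb" the result is "tvtmb".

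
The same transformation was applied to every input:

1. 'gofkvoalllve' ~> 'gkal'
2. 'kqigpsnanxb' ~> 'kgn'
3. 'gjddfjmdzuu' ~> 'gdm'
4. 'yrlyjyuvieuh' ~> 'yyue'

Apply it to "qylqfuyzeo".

qqy

The transformation: delete the last 2 characters, then keep one character in every 3, starting at position 1 (positions 1st, 4th, 7th, ...).
On "qylqfuyzeo": the first step gives "qylqfuyz", and the second then gives "qqy".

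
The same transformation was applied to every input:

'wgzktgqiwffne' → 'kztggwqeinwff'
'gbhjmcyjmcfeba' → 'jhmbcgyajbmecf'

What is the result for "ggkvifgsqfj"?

Rule — move the first 3 characters to the end (rotate left by 3), then take characters alternately from the front and the back (1st, last, 2nd, 2nd-last, ...).
On "ggkvifgsqfj": the first step gives "vifgsqfjggk", and the second then gives "vkigfggjsfq".
(Check on "gbhjmcyjmcfeba": → "jmcyjmcfebagbh" → "jhmbcgyajbmecf" ✓)

vkigfggjsfq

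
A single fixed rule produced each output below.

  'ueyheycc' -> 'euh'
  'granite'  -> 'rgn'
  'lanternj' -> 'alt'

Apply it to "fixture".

ift

Each output is the input with this applied: swap each adjacent pair of characters (1↔2, 3↔4, ...), then keep only the first 3 characters.
Applying both steps to "fixture": "iftxrue", then "ift".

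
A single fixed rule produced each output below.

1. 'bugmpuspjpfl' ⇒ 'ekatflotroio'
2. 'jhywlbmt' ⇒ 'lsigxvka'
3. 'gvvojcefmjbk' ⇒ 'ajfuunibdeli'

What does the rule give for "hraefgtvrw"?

Looking at the pairs, the operation is to move the last 2 characters to the front (rotate right by 2), then shift every letter 1 place backward in the alphabet (wrapping around).
Doing the same to "hraefgtvrw": "qvgqzdefsu".

qvgqzdefsu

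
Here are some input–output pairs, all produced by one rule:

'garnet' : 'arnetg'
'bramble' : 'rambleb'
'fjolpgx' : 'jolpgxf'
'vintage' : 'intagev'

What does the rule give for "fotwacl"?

What's happening: move the first character to the end.
"fotwacl" → "otwaclf".

otwaclf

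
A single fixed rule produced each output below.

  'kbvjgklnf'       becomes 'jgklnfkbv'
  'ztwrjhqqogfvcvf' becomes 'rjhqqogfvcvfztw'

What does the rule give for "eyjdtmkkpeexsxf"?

The pattern: move the first 3 characters to the end (rotate left by 3).
"eyjdtmkkpeexsxf" → "dtmkkpeexsxfeyj".

dtmkkpeexsxfeyj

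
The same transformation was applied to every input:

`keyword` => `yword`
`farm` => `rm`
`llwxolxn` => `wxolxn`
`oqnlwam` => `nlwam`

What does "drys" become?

The rule is to delete the first 2 characters.
Doing the same to "drys": "ys".

ys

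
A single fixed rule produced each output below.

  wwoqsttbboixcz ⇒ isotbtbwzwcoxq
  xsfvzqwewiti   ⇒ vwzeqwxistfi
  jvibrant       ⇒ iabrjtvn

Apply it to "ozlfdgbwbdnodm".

nddgbbwomzdlof

Looking at the pairs, the operation is to take characters alternately from the front and the back (1st, last, 2nd, 2nd-last, ...), then swap the front and back halves of the string.
So "ozlfdgbwbdnodm" becomes "nddgbbwomzdlof".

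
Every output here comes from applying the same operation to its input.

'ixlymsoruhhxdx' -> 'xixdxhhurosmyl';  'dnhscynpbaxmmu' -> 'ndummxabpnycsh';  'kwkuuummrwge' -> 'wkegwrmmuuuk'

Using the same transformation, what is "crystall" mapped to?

What's happening: reverse the string, then move the last 2 characters to the front (rotate right by 2).
"crystall" → "llatsyrc" → "rcllatsy".

rcllatsy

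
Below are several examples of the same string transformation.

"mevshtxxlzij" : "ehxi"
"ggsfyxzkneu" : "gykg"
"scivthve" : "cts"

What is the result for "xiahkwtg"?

ikx

Rule — swap the first and last characters, then keep one character in every 3, starting at position 2 (positions 2nd, 5th, 8th, ...).
On "xiahkwtg": the first step gives "giahkwtx", and the second then gives "ikx".
(Check on "mevshtxxlzij": → "jevshtxxlzim" → "ehxi" ✓)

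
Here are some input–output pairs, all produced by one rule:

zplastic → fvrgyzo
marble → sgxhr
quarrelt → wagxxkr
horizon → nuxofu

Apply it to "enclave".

ktirgb

Looking at the pairs, the operation is to delete the last character, then shift every letter 6 places forward in the alphabet (wrapping around).
Working it through for "enclave": intermediate "enclav", final "ktirgb".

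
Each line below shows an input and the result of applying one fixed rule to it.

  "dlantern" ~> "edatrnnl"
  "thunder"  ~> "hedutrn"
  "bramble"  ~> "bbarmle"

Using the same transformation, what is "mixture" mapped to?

The pattern: sort the characters into reverse alphabetical order, then move the last 3 characters to the front (rotate right by 3).
Doing the same to "mixture": "miexutr".

miexutr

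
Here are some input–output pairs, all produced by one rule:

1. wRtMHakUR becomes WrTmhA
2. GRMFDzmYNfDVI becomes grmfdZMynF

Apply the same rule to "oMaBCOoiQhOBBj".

What's happening: delete the last 3 characters, then flip the case of every letter.
Working it through for "oMaBCOoiQhOBBj": intermediate "oMaBCOoiQhO", final "OmAbcoOIqHo".

OmAbcoOIqHo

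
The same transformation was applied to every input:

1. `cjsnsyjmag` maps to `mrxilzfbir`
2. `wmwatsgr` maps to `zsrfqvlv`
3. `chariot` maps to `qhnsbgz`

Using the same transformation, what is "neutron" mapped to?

sqnmmdt

Rule — shift every letter 1 place backward in the alphabet (wrapping around), then move the first 3 characters to the end (rotate left by 3).
Working it through for "neutron": intermediate "mdtsqnm", final "sqnmmdt".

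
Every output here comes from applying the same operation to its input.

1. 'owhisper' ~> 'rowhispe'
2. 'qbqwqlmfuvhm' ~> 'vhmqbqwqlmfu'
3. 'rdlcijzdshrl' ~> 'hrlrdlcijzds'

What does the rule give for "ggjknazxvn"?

Each output is the input with this applied: move the first 3 characters to the end (rotate left by 3), then swap the front and back halves of the string.
"ggjknazxvn" → "knazxvnggj" → "vnggjknazx".

vnggjknazx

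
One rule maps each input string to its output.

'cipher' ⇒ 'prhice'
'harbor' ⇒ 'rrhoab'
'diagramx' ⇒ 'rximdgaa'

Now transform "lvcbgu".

uvglbc

What's happening: sort the characters into reverse alphabetical order, then swap each adjacent pair of characters (1↔2, 3↔4, ...).
On "lvcbgu": the first step gives "vulgcb", and the second then gives "uvglbc".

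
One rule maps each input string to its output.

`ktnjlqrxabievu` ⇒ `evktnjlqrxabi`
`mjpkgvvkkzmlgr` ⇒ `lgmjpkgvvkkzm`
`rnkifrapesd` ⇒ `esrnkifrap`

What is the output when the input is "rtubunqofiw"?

Each output is the input with this applied: delete the last character, then move the last 2 characters to the front (rotate right by 2).
Working it through for "rtubunqofiw": intermediate "rtubunqofi", final "firtubunqo".

firtubunqo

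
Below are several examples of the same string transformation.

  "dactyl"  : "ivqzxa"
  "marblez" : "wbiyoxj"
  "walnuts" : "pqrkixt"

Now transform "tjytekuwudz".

wartrhbqvgq

The pattern: shift every letter 3 places backward in the alphabet (wrapping around), then reverse the string.
Applying both steps to "tjytekuwudz": "qgvqbhrtraw", then "wartrhbqvgq".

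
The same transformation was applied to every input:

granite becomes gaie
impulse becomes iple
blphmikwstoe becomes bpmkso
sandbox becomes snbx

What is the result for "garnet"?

In each case the input is transformed by: keep every other character starting from the first (positions 1st, 3rd, 5th, ...).
Doing the same to "garnet": "gre".

gre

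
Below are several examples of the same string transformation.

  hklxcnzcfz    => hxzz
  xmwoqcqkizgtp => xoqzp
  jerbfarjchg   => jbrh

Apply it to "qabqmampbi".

qqmi

What's happening: keep one character in every 3, starting at position 1 (positions 1st, 4th, 7th, ...).
For "qabqmampbi" the result is "qqmi".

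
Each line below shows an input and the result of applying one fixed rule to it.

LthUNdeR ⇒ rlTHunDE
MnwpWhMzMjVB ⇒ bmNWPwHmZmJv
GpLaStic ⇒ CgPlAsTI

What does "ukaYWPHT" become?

tUKAywph

The pattern: flip the case of every letter, then move the last character to the front.
"ukaYWPHT" → "tUKAywph".
(Check on "LthUNdeR": → "lTHunDEr" → "rlTHunDE" ✓)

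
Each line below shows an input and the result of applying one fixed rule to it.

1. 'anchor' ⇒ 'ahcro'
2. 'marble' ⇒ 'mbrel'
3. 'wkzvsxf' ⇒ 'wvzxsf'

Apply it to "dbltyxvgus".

The pattern: swap each adjacent pair of characters (1↔2, 3↔4, ...), then delete the first character.
"dbltyxvgus" → "bdtlxygvsu" → "dtlxygvsu".

dtlxygvsu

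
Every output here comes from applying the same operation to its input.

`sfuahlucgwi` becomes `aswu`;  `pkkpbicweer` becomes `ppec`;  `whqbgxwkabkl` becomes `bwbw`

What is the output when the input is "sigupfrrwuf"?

usur

What's happening: keep one character in every 3, starting at position 1 (positions 1st, 4th, 7th, ...), then swap each adjacent pair of characters (1↔2, 3↔4, ...).
For "sigupfrrwuf", step one produces "suru"; step two turns that into "usur".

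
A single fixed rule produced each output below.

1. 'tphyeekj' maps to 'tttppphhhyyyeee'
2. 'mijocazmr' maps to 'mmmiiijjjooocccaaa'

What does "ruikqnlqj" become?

rrruuuiiikkkqqqnnn

Looking at the pairs, the operation is to delete the last 3 characters, then repeat every character 3 times.
"ruikqnlqj" → "ruikqn" → "rrruuuiiikkkqqqnnn".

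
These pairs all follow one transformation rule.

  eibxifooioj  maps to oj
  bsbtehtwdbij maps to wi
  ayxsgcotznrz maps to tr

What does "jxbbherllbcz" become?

The transformation: keep one character in every 3, starting at position 2 (positions 2nd, 5th, 8th, ...), then delete the first 2 characters.
Starting from "jxbbherllbcz": after the first operation, "xhlc"; after the second, "lc".

lc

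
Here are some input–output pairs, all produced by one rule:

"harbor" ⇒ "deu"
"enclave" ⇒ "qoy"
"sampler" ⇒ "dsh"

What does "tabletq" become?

dow

The transformation: shift every letter 3 places forward in the alphabet (wrapping around), then keep every other character starting from the second (positions 2nd, 4th, 6th, ...).
"tabletq" → "wdeohwt" → "dow".
(Check on "harbor": → "kdueru" → "deu" ✓)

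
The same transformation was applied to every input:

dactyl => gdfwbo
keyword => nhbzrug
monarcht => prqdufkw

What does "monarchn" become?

The rule is to shift every letter 3 places forward in the alphabet (wrapping around).
So "monarchn" becomes "prqdufkq".

prqdufkq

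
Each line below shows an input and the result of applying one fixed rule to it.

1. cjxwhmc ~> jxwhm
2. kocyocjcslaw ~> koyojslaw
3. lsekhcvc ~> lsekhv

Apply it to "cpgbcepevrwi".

In each case the input is transformed by: remove every "c".
For "cpgbcepevrwi" the result is "pgbepevrwi".

pgbepevrwi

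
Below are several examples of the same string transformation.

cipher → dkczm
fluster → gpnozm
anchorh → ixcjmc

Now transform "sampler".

The pattern: delete the first character, then shift every letter 5 places backward in the alphabet (wrapping around).
On "sampler" that produces "vhkgzm".

vhkgzm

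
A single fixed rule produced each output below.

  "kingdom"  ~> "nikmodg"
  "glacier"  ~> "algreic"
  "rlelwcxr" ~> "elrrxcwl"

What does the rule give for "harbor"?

The pattern: move the first 3 characters to the end (rotate left by 3), then reverse the string.
For "harbor" the result is "rahrob".
(Check on "kingdom": → "gdomkin" → "nikmodg" ✓)

rahrob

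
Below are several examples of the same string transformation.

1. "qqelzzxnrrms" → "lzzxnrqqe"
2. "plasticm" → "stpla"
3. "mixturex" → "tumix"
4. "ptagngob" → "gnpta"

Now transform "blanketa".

In each case the input is transformed by: delete the last 3 characters, then move the first 3 characters to the end (rotate left by 3).
Starting from "blanketa": after the first operation, "blank"; after the second, "nkbla".

nkbla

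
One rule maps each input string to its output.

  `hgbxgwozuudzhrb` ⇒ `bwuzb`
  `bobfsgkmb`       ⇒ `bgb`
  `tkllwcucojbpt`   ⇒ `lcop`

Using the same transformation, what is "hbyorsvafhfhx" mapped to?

ysfh

Each output is the input with this applied: keep one character in every 3, starting at position 3 (positions 3rd, 6th, 9th, ...).
Applying that to "hbyorsvafhfhx" gives "ysfh".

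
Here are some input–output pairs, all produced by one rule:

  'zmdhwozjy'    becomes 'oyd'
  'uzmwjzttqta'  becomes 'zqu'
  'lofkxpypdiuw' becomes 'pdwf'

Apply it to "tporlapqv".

avo

The transformation: move the first 3 characters to the end (rotate left by 3), then keep one character in every 3, starting at position 3 (positions 3rd, 6th, 9th, ...).
"tporlapqv" → "rlapqvtpo" → "avo".
(Check on "uzmwjzttqta": → "wjzttqtauzm" → "zqu" ✓)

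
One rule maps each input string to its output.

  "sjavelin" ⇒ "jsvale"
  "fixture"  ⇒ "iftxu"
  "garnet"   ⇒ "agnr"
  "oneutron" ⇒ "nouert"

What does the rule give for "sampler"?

Rule — delete the last 2 characters, then swap each adjacent pair of characters (1↔2, 3↔4, ...).
Applying that to "sampler" gives "aspml".

aspml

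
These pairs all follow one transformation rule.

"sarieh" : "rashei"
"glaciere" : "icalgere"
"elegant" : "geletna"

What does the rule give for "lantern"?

tnalnre

Each output is the input with this applied: reverse the string, then move the first 3 characters to the end (rotate left by 3).
"lantern" → "nretnal" → "tnalnre".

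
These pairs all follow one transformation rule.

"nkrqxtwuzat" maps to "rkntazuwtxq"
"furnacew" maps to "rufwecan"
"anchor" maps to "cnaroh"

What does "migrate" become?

Rule — move the first 3 characters to the end (rotate left by 3), then reverse the string.
For "migrate", step one produces "ratemig"; step two turns that into "gimetar".

gimetar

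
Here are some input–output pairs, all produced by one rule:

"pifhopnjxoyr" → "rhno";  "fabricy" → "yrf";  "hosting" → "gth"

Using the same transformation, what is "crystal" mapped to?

lsc

Each output is the input with this applied: swap the first and last characters, then keep one character in every 3, starting at position 1 (positions 1st, 4th, 7th, ...).
On "crystal": the first step gives "lrystac", and the second then gives "lsc".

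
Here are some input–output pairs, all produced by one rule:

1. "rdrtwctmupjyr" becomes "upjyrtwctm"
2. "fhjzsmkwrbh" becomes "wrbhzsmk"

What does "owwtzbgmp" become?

gmptzb

Each output is the input with this applied: delete the first 3 characters, then swap the front and back halves of the string.
"owwtzbgmp" → "tzbgmp" → "gmptzb".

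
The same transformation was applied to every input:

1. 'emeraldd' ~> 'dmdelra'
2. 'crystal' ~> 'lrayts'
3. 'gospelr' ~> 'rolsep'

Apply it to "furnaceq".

quercna

Looking at the pairs, the operation is to take characters alternately from the front and the back (1st, last, 2nd, 2nd-last, ...), then delete the first character.
"furnaceq" → "fquercna" → "quercna".
(Check on "crystal": → "clrayts" → "lrayts" ✓)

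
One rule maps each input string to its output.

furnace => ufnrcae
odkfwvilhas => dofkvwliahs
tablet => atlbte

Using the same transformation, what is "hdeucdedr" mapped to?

What's happening: swap each adjacent pair of characters (1↔2, 3↔4, ...).
On "hdeucdedr" that produces "dhuedcder".

dhuedcder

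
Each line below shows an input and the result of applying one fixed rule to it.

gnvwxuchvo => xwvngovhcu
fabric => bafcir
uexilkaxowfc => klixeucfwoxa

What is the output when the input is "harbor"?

rahrob

The pattern: reverse the string, then swap the front and back halves of the string.
"harbor" → "robrah" → "rahrob".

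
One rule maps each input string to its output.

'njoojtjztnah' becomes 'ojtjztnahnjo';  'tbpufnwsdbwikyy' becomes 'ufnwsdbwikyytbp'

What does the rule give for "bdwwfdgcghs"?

wfdgcghsbdw

In each case the input is transformed by: move the first 3 characters to the end (rotate left by 3).
So "bdwwfdgcghs" becomes "wfdgcghsbdw".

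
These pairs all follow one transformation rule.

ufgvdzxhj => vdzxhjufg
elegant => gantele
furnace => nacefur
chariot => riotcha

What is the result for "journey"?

rneyjou

The rule is to move the first 3 characters to the end (rotate left by 3).
"journey" → "rneyjou".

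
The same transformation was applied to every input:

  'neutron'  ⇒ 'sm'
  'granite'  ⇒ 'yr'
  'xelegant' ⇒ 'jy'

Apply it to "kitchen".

Each output is the input with this applied: keep one character in every 3, starting at position 3 (positions 3rd, 6th, 9th, ...), then shift every letter 2 places backward in the alphabet (wrapping around).
"kitchen" → "te" → "rc".

rc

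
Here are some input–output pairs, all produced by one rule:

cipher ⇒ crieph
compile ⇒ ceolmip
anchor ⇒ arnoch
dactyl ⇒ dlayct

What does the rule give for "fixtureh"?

fhiexrtu

The rule is to take characters alternately from the front and the back (1st, last, 2nd, 2nd-last, ...).
Applying that to "fixtureh" gives "fhiexrtu".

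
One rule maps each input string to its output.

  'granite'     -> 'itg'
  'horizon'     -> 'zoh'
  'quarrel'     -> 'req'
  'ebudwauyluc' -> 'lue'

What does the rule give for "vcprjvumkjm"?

kjv

Rule — swap the first and last characters, then keep only the last 3 characters.
For "vcprjvumkjm", step one produces "mcprjvumkjv"; step two turns that into "kjv".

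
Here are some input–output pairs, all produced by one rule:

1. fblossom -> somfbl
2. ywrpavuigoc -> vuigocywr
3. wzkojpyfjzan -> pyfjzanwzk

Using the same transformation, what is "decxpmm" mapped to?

mmdec

Each output is the input with this applied: move the first 3 characters to the end (rotate left by 3), then delete the first 2 characters.
"decxpmm" → "xpmmdec" → "mmdec".
(Check on "wzkojpyfjzan": → "ojpyfjzanwzk" → "pyfjzanwzk" ✓)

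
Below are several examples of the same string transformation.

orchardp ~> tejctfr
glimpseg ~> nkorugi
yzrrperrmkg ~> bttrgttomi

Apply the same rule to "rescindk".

guekpfm

Each output is the input with this applied: shift every letter 2 places forward in the alphabet (wrapping around), then delete the first character.
"rescindk" → "tguekpfm" → "guekpfm".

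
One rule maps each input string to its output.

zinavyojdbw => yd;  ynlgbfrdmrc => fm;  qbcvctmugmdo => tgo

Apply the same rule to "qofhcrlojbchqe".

rjh

What's happening: delete the first 3 characters, then keep one character in every 3, starting at position 3 (positions 3rd, 6th, 9th, ...).
"qofhcrlojbchqe" → "rjh".
(Check on "ynlgbfrdmrc": → "gbfrdmrc" → "fm" ✓)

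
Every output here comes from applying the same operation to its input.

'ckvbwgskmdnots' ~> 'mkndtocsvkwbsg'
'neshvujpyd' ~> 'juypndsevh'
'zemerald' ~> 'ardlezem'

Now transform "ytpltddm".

The rule is to swap the front and back halves of the string, then swap each adjacent pair of characters (1↔2, 3↔4, ...).
For "ytpltddm" the result is "dtmdtylp".

dtmdtylp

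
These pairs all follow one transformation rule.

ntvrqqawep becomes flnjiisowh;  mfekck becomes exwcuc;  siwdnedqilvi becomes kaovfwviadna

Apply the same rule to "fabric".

xstjau

What's happening: shift every letter 8 places backward in the alphabet (wrapping around).
"fabric" → "xstjau".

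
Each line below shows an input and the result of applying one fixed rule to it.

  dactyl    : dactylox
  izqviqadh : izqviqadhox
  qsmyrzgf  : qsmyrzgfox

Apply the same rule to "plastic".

The transformation: append "ox".
On "plastic" that produces "plasticox".

plasticox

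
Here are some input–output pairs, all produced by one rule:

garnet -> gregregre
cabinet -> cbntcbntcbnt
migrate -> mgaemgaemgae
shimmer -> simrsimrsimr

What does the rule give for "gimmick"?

Each output is the input with this applied: keep every other character starting from the first (positions 1st, 3rd, 5th, ...), then write the whole string 3 times in a row.
Working it through for "gimmick": intermediate "gmik", final "gmikgmikgmik".

gmikgmikgmik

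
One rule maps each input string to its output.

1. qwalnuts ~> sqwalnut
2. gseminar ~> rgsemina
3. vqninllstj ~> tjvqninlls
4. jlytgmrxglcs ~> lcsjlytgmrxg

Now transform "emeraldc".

cemerald

In each case the input is transformed by: move the first 3 characters to the end (rotate left by 3), then swap the front and back halves of the string.
On "emeraldc": the first step gives "raldceme", and the second then gives "cemerald".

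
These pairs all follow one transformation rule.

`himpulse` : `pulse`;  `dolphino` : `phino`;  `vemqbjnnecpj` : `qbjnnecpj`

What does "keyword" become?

word

The pattern: delete the first 3 characters.
"keyword" → "word".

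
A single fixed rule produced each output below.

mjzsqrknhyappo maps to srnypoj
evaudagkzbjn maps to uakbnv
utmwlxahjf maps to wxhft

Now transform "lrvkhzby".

Each output is the input with this applied: keep every other character starting from the second (positions 2nd, 4th, 6th, ...), then move the first character to the end.
"lrvkhzby" → "kzyr".
(Check on "utmwlxahjf": → "twxhf" → "wxhft" ✓)

kzyr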